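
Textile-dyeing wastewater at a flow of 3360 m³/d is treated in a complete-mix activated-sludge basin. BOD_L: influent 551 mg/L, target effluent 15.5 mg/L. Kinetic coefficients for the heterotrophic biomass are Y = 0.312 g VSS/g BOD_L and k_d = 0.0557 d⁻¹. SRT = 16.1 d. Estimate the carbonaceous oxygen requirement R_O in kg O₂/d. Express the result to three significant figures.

Y_obs = Y / (1 + k_d θ_c) = 0.312 / (1 + 0.0557 × 16.1) = 0.312 / 1.897 = 0.1645.
Substrate removed = Q·(S₀ − S) = 3360 m³/d × (551 − 15.5) g/m³ = 1.8×10^6 g/d = 1799 kg/d.
Biomass synthesised: P_X = Y_obs × 1799 = 296.0 kg VSS/d.
Carbonaceous O₂ demand = substrate oxidised − cell-mass equivalent = 1799 − 1.42 × 296.0 = 1379 kg O₂/d.

R_O ≈ 1380 kg O₂/d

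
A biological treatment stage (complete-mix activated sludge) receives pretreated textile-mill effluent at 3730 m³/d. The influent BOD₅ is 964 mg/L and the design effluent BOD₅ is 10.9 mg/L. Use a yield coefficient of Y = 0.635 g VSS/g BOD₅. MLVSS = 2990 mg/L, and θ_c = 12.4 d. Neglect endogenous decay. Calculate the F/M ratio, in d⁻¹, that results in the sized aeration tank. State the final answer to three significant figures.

Biomass mass balance (decay neglected): V·X = Y·Q·(S₀ − S)·θ_c, so V = 0.635 × 3730 × (964 − 10.9) × 12.4 / 2990 = 9362 m³.
F/M = Q·S₀ / (V·X) = 3730 × 964 / (9362 × 2990) = 0.1285 g BOD₅·(g VSS·d)⁻¹.

F/M ≈ 0.128 d⁻¹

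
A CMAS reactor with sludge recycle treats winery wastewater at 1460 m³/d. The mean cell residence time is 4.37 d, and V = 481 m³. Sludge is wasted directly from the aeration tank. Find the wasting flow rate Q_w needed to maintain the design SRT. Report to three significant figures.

Q_w ≈ 110 m³/d

For wasting at MLVSS concentration, Q_w = V/θ_c = 481.0/4.37 = 110.1 m³/d.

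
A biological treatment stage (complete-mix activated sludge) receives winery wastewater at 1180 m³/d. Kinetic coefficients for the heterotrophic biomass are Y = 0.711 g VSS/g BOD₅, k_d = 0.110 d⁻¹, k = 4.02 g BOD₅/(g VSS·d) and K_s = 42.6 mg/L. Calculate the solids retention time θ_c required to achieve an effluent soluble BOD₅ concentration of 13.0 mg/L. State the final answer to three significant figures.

θ_c ≈ 1.79 d

From 1/θ_c = Y·k·S/(K_s + S) − k_d: Y·k·S/(K_s+S) = 0.711 × 4.02 × 13.0 / (42.6 + 13.0) = 0.6683 d⁻¹.
Then 1/θ_c = μ − k_d = 0.6683 − 0.110 = 0.5583 d⁻¹, giving θ_c = 1.791 d.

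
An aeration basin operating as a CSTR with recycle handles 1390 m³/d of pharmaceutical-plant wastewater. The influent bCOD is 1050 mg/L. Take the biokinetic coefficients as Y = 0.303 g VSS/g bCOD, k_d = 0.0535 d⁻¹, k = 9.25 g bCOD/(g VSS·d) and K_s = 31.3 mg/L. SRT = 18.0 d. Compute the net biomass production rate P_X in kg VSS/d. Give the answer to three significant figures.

From the Monod/SRT balance for a CMAS, S = K_s·(1+k_d θ_c)/[θ_c·(Y k − k_d) − 1] = 31.3 × (1 + 0.0535 × 18.0) / [18.0 × (0.303 × 9.25 − 0.0535) − 1] = 61.44 / 48.49 = 1.267 mg/L.
Observed yield with endogenous decay: Y_obs = Y / (1 + k_d·θ_c) = 0.303 / (1 + 0.0535 × 18.0) = 0.303 / 1.963 = 0.1544 g VSS/g bCOD.
Mass of bCOD removed per day: Q(S₀ − S) = 1390 × 1049 g/m³ = 1458 kg/d.
So the net sludge growth is P_X = 0.1544 × 1458 = 225.0 kg VSS/d.

P_X ≈ 225 kg VSS/d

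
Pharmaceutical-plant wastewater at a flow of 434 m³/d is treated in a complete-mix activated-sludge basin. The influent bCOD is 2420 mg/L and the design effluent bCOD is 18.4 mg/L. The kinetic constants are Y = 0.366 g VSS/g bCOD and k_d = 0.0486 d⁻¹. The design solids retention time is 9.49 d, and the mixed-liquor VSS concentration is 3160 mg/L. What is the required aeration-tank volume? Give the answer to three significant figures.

V ≈ 784 m³

From the SRT design equation V = Y Q (S₀−S) θ_c / [X (1 + k_d θ_c)] = 0.366 × 434 × (2420 − 18.4) × 9.49 / [3160 × (1 + 0.0486 × 9.49)] = 3.62×10^6 / 4617 = 784.0 m³.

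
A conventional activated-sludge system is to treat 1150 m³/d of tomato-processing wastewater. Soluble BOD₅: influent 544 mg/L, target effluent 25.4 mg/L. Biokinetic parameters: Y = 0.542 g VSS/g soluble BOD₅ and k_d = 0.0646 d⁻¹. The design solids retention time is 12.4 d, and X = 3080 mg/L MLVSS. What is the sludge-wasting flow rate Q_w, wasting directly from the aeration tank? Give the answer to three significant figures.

Q_w ≈ 58.3 m³/d

Steady-state biomass mass balance: V·X·(1 + k_d·θ_c) = Y·Q·(S₀ − S)·θ_c, so V = 0.542 × 1150 × (544 − 25.4) × 12.4 / [3080 × (1 + 0.0646 × 12.4)] = 4.01×10^6 / 5547 = 722.6 m³.
For wasting at MLVSS concentration, Q_w = V/θ_c = 722.6/12.4 = 58.27 m³/d.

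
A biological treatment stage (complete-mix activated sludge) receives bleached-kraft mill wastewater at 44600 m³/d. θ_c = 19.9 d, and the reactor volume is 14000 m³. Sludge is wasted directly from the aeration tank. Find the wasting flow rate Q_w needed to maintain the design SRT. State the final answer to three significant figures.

Q_w ≈ 704 m³/d

With mixed-liquor wasting, θ_c = V/Q_w, so Q_w = V/θ_c = 14000/19.9 = 703.5 m³/d.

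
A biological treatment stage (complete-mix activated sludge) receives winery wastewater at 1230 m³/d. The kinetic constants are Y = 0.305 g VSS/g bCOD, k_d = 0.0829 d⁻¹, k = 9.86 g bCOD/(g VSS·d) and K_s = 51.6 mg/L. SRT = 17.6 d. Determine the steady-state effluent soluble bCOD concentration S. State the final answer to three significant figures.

For a completely mixed reactor with recycle the Lawrence–McCarty relation gives S = K_s·(1 + k_d·θ_c) / [θ_c·(Y·k − k_d) − 1] = 51.6 × (1 + 0.0829 × 17.6) / [17.6 × (0.305 × 9.86 − 0.0829) − 1] = 126.9 / 50.47 = 2.514 mg/L.

S ≈ 2.51 mg/L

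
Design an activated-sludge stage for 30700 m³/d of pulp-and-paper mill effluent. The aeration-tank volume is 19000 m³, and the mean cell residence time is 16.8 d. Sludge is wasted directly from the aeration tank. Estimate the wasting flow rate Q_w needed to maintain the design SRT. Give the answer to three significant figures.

Q_w ≈ 1130 m³/d

With mixed-liquor wasting, θ_c = V/Q_w, so Q_w = V/θ_c = 19000/16.8 = 1131 m³/d.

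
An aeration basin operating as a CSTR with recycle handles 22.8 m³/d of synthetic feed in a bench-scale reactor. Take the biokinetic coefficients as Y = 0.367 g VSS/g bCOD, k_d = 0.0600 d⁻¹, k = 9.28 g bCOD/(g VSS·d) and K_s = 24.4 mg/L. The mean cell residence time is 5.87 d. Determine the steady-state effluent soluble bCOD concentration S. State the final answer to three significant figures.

For a completely mixed reactor with recycle the Lawrence–McCarty relation gives S = K_s·(1 + k_d·θ_c) / [θ_c·(Y·k − k_d) − 1] = 24.4 × (1 + 0.0600 × 5.87) / [5.87 × (0.367 × 9.28 − 0.0600) − 1] = 32.99 / 18.64 = 1.770 mg/L.

S ≈ 1.77 mg/L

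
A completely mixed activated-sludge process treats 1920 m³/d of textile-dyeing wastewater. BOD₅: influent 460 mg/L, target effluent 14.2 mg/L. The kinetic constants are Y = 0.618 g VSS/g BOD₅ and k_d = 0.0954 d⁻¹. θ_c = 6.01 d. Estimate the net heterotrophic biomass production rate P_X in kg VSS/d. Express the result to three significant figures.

P_X ≈ 336 kg VSS/d

Correct the yield for decay: Y_obs = Y/(1 + k_d θ_c) = 0.618 / (1 + 0.0954 × 6.01) = 0.618 / 1.573 = 0.3928.
Mass of BOD₅ removed per day: Q(S₀ − S) = 1920 × 445.8 g/m³ = 855.9 kg/d.
Net biomass production P_X = Y_obs × Q·(S₀ − S) = 0.3928 × 855.9 = 336.2 kg VSS/d.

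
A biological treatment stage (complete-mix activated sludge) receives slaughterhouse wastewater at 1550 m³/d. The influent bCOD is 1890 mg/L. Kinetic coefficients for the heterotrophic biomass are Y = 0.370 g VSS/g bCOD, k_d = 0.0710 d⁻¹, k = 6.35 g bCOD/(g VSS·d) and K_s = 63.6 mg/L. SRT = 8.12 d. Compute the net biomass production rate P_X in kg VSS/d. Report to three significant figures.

P_X ≈ 685 kg VSS/d

For a completely mixed reactor with recycle the Lawrence–McCarty relation gives S = K_s·(1 + k_d·θ_c) / [θ_c·(Y·k − k_d) − 1] = 63.6 × (1 + 0.0710 × 8.12) / [8.12 × (0.370 × 6.35 − 0.0710) − 1] = 100.3 / 17.50 = 5.729 mg/L.
Observed yield with endogenous decay: Y_obs = Y / (1 + k_d·θ_c) = 0.370 / (1 + 0.0710 × 8.12) = 0.370 / 1.577 = 0.2347 g VSS/g bCOD.
Mass of bCOD removed per day: Q(S₀ − S) = 1550 × 1884 g/m³ = 2921 kg/d.
Biomass produced: P_X = Y_obs·Q·ΔS = 0.2347 × 2921 ≈ 685.5 kg VSS/d.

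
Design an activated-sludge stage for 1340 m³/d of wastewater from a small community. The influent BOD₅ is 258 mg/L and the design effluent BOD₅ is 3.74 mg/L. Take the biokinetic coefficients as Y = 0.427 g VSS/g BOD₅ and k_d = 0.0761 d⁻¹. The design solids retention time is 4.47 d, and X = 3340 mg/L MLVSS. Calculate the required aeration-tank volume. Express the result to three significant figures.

Steady-state biomass mass balance: V·X·(1 + k_d·θ_c) = Y·Q·(S₀ − S)·θ_c, so V = 0.427 × 1340 × (258 − 3.74) × 4.47 / [3340 × (1 + 0.0761 × 4.47)] = 6.5×10^5 / 4476 = 145.3 m³.

V ≈ 145 m³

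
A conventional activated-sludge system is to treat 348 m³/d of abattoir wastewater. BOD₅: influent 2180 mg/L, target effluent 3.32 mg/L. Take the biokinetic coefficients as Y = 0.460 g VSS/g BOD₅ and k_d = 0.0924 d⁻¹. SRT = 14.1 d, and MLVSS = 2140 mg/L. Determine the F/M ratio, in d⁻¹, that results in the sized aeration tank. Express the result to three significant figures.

From the SRT design equation V = Y Q (S₀−S) θ_c / [X (1 + k_d θ_c)] = 0.460 × 348 × (2180 − 3.32) × 14.1 / [2140 × (1 + 0.0924 × 14.1)] = 4.91×10^6 / 4928 = 996.9 m³.
F/M = Q·S₀ / (V·X) = 348 × 2180 / (996.9 × 2140) = 0.3556 g BOD₅·(g VSS·d)⁻¹.

F/M ≈ 0.356 d⁻¹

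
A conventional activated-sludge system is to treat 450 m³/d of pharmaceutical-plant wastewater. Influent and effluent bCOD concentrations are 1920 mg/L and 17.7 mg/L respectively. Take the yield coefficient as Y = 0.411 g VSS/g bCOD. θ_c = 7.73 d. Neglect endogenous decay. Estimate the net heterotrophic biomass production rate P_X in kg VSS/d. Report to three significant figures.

P_X ≈ 352 kg VSS/d

No decay correction is needed, so Y_obs = Y = 0.411.
Substrate removed = Q·(S₀ − S) = 450 m³/d × (1920 − 17.7) g/m³ = 8.56×10^5 g/d = 856.0 kg/d.
So the net sludge growth is P_X = 0.4110 × 856.0 = 351.8 kg VSS/d.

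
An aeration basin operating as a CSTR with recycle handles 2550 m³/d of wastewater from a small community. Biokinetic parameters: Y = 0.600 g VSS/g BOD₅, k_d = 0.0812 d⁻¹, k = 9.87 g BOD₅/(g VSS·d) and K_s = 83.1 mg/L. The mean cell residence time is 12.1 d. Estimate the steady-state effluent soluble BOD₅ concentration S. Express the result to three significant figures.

S ≈ 2.36 mg/L

From the Monod/SRT balance for a CMAS, S = K_s·(1+k_d θ_c)/[θ_c·(Y k − k_d) − 1] = 83.1 × (1 + 0.0812 × 12.1) / [12.1 × (0.600 × 9.87 − 0.0812) − 1] = 164.7 / 69.67 = 2.365 mg/L.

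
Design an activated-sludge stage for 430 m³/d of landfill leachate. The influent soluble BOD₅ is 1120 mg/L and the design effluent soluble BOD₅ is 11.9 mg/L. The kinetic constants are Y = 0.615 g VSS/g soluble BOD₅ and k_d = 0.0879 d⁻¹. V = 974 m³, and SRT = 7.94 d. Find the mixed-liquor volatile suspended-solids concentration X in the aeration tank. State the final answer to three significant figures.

X = Y·Q·ΔS·θ_c / [V·(1 + k_d θ_c)] = 0.615 × 430 × (1120 − 11.9) × 7.94 / [974 × (1 + 0.0879 × 7.94)] = 1407 mg/L.

X ≈ 1410 mg/L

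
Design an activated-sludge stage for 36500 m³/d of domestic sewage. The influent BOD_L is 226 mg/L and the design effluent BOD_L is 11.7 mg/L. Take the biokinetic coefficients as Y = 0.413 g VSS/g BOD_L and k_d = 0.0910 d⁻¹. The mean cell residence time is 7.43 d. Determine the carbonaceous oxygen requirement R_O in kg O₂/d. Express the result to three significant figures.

R_O ≈ 5090 kg O₂/d

The observed yield is Y_obs = Y/(1 + k_d·θ_c) = 0.413 / (1 + 0.0910 × 7.43) = 0.413 / 1.676 = 0.2464 g VSS per g BOD_L removed.
Mass of BOD_L removed per day: Q(S₀ − S) = 36500 × 214.3 g/m³ = 7822 kg/d.
Net sludge production P_X = 0.2464 × 7822 = 1927 kg VSS/d.
R_O = Q·(S₀ − S) − 1.42·P_X = 7822 − 1.42 × 1927 = 5085 kg O₂/d.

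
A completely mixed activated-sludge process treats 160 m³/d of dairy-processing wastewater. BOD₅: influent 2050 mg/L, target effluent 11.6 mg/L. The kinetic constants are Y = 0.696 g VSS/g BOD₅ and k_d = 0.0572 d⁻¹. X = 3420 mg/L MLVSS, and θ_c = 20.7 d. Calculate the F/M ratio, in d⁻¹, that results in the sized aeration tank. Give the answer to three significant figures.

F/M ≈ 0.152 d⁻¹

Steady-state biomass mass balance: V·X·(1 + k_d·θ_c) = Y·Q·(S₀ − S)·θ_c, so V = 0.696 × 160 × (2050 − 11.6) × 20.7 / [3420 × (1 + 0.0572 × 20.7)] = 4.7×10^6 / 7469 = 629.1 m³.
F/M = Q·S₀ / (V·X) = 160 × 2050 / (629.1 × 3420) = 0.1525 g BOD₅·(g VSS·d)⁻¹.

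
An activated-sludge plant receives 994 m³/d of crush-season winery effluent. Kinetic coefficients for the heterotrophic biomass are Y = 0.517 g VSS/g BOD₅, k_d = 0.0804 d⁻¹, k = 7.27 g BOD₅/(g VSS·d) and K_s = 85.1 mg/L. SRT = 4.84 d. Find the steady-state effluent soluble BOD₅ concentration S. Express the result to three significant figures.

From the Monod/SRT balance for a CMAS, S = K_s·(1+k_d θ_c)/[θ_c·(Y k − k_d) − 1] = 85.1 × (1 + 0.0804 × 4.84) / [4.84 × (0.517 × 7.27 − 0.0804) − 1] = 118.2 / 16.80 = 7.036 mg/L.

S ≈ 7.04 mg/L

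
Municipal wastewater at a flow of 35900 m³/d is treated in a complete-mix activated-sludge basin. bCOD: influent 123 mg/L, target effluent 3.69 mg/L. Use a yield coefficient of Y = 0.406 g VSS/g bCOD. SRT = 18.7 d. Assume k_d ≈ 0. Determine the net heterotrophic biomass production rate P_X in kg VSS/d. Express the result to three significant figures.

P_X ≈ 1740 kg VSS/d

Since k_d ≈ 0, Y_obs = Y = 0.406 g VSS/g bCOD.
Substrate removed = Q·(S₀ − S) = 35900 m³/d × (123 − 3.69) g/m³ = 4.28×10^6 g/d = 4283 kg/d.
Biomass produced: P_X = Y_obs·Q·ΔS = 0.4060 × 4283 ≈ 1739 kg VSS/d.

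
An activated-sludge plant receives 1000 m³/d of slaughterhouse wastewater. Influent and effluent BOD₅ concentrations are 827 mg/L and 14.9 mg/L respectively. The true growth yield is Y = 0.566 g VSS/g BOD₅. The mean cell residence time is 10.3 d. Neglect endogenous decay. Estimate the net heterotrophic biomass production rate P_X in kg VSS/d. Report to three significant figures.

P_X ≈ 460 kg VSS/d

With endogenous decay neglected, the observed yield equals the true yield: Y_obs = Y = 0.566 g VSS/g BOD₅.
Q·(S₀ − S) = 1000 × (827 − 14.9) × 10⁻³ = 812.1 kg/d removed.
Biomass produced: P_X = Y_obs·Q·ΔS = 0.5660 × 812.1 ≈ 459.6 kg VSS/d.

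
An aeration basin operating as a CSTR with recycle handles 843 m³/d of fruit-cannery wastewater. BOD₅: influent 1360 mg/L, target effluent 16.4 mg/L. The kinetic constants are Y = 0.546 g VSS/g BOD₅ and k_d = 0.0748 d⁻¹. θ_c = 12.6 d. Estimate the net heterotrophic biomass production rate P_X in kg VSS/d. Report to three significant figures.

P_X ≈ 318 kg VSS/d

The observed yield is Y_obs = Y/(1 + k_d·θ_c) = 0.546 / (1 + 0.0748 × 12.6) = 0.546 / 1.942 = 0.2811 g VSS per g BOD₅ removed.
ΔS = 1360 − 16.4 = 1344 mg/L, so the substrate removal rate is 843 × 1344/1000 = 1133 kg BOD₅/d.
Net biomass production P_X = Y_obs × Q·(S₀ − S) = 0.2811 × 1133 = 318.4 kg VSS/d.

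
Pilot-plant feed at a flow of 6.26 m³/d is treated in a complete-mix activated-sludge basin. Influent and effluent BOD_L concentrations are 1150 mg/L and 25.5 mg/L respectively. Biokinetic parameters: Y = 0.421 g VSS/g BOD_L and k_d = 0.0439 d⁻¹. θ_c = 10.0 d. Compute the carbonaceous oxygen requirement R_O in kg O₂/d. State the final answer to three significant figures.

R_O ≈ 4.11 kg O₂/d

Observed yield with endogenous decay: Y_obs = Y / (1 + k_d·θ_c) = 0.421 / (1 + 0.0439 × 10.0) = 0.421 / 1.439 = 0.2926 g VSS/g BOD_L.
Mass of BOD_L removed per day: Q(S₀ − S) = 6.26 × 1124 g/m³ = 7.039 kg/d.
Net sludge production P_X = 0.2926 × 7.039 = 2.059 kg VSS/d.
R_O = Q·ΔS − 1.42 P_X = 7.039 − 2.924 = 4.115 kg O₂/d.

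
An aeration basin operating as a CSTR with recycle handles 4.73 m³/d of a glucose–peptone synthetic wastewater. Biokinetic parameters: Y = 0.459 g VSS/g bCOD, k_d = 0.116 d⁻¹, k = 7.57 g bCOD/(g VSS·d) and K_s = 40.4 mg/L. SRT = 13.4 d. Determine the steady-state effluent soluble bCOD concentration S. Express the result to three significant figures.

For a completely mixed reactor with recycle the Lawrence–McCarty relation gives S = K_s·(1 + k_d·θ_c) / [θ_c·(Y·k − k_d) − 1] = 40.4 × (1 + 0.116 × 13.4) / [13.4 × (0.459 × 7.57 − 0.116) − 1] = 103.2 / 44.01 = 2.345 mg/L.

S ≈ 2.35 mg/L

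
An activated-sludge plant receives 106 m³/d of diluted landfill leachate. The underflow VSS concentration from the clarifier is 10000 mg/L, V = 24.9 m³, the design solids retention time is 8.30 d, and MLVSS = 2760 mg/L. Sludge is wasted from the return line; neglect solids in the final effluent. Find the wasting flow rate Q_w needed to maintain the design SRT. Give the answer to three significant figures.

Q_w ≈ 0.828 m³/d

Q_w = (V·X)/(θ_c X_r) = 24.90 × 2760 / (8.30 × 10000) = 0.8280 m³/d.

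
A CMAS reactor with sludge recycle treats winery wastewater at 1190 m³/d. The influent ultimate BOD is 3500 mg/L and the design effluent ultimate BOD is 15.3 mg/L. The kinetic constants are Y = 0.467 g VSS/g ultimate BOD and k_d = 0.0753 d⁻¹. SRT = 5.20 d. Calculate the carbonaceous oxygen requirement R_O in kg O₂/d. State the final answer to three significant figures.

R_O ≈ 2170 kg O₂/d

The observed yield is Y_obs = Y/(1 + k_d·θ_c) = 0.467 / (1 + 0.0753 × 5.20) = 0.467 / 1.392 = 0.3356 g VSS per g ultimate BOD removed.
Substrate removed = Q·(S₀ − S) = 1190 m³/d × (3500 − 15.3) g/m³ = 4.15×10^6 g/d = 4147 kg/d.
Net sludge production P_X = 0.3356 × 4147 = 1392 kg VSS/d.
Carbonaceous O₂ demand = substrate oxidised − cell-mass equivalent = 4147 − 1.42 × 1392 = 2171 kg O₂/d.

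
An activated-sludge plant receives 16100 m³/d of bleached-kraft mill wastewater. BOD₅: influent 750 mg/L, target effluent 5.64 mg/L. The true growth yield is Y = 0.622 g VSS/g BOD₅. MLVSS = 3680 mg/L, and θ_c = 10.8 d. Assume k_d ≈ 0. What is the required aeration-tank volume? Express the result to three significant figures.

V ≈ 21900 m³

Biomass mass balance (decay neglected): V·X = Y·Q·(S₀ − S)·θ_c, so V = 0.622 × 16100 × (750 − 5.64) × 10.8 / 3680 = 21876 m³.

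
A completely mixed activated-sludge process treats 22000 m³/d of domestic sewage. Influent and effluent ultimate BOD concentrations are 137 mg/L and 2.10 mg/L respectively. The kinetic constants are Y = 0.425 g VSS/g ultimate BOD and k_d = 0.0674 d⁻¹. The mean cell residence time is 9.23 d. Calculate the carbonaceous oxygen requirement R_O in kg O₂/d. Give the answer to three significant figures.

The observed yield is Y_obs = Y/(1 + k_d·θ_c) = 0.425 / (1 + 0.0674 × 9.23) = 0.425 / 1.622 = 0.2620 g VSS per g ultimate BOD removed.
ΔS = 137 − 2.10 = 134.9 mg/L, so the substrate removal rate is 22000 × 134.9/1000 = 2968 kg ultimate BOD/d.
P_X = Y_obs·Q·(S₀ − S) = 0.2620 × 2968 = 777.6 kg VSS/d.
Carbonaceous O₂ demand = substrate oxidised − cell-mass equivalent = 2968 − 1.42 × 777.6 = 1864 kg O₂/d.

R_O ≈ 1860 kg O₂/d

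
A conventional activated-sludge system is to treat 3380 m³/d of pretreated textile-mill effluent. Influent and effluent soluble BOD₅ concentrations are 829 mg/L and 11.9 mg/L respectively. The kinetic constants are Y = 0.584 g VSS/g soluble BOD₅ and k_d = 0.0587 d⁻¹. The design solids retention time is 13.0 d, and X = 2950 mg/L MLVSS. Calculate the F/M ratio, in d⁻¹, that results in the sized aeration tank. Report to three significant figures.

Rearranging the biomass balance for a CMAS with decay, V = Y·Q·ΔS·θ_c / [X·(1+k_d θ_c)] = 0.584 × 3380 × (829 − 11.9) × 13.0 / [2950 × (1 + 0.0587 × 13.0)] = 2.1×10^7 / 5201 = 4031 m³.
F/M = applied load / biomass = Q·S₀/(V·X) = 3380 × 829 / (4031 × 2950) = 0.2356 d⁻¹.

F/M ≈ 0.236 d⁻¹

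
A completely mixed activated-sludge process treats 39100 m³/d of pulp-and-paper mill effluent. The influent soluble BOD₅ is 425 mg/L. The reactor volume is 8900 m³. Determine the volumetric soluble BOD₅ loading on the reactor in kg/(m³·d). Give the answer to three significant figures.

L_v ≈ 1.87 kg soluble BOD₅/(m³·d)

Volumetric loading L_v = Q·S₀ / V = 39100 × 425 g/m³ / 8900 m³ = 1867 g/(m³·d) = 1.867 kg soluble BOD₅/(m³·d).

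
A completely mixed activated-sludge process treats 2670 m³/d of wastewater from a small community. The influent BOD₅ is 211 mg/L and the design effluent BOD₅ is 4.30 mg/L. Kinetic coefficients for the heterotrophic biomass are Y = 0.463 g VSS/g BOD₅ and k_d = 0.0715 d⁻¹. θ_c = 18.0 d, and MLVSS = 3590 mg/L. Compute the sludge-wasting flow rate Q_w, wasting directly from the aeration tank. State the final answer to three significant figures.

Q_w ≈ 31.1 m³/d

From the SRT design equation V = Y Q (S₀−S) θ_c / [X (1 + k_d θ_c)] = 0.463 × 2670 × (211 − 4.30) × 18.0 / [3590 × (1 + 0.0715 × 18.0)] = 4.6×10^6 / 8210 = 560.2 m³.
With mixed-liquor wasting, θ_c = V/Q_w, so Q_w = V/θ_c = 560.2/18.0 = 31.12 m³/d.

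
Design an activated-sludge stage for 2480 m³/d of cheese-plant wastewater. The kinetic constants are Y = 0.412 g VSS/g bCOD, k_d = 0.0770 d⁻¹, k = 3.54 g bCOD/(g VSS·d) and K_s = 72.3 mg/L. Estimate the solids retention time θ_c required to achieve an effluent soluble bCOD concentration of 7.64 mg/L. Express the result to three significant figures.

At the target effluent, Y k S/(K_s+S) = 0.412×3.54×7.64/79.94 = 0.1394 d⁻¹.
θ_c = 1/(μ − k_d) = 1/(0.1394 − 0.0770) = 1/0.06239 = 16.03 d.

θ_c ≈ 16.0 d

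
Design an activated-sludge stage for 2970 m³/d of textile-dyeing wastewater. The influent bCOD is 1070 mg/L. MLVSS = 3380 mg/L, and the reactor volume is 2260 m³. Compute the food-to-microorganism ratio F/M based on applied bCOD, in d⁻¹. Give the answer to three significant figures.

F/M ≈ 0.416 d⁻¹

Food-to-microorganism ratio F/M = Q S₀ / (V X) = 2970 × 1070 / (2260 × 3380) = 0.4160 d⁻¹.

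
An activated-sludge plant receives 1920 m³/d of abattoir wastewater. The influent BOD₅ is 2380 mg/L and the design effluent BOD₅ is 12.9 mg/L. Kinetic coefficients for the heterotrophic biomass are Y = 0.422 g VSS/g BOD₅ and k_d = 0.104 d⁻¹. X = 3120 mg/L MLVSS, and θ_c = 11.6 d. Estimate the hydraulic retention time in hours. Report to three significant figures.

Rearranging the biomass balance for a CMAS with decay, V = Y·Q·ΔS·θ_c / [X·(1+k_d θ_c)] = 0.422 × 1920 × (2380 − 12.9) × 11.6 / [3120 × (1 + 0.104 × 11.6)] = 2.22×10^7 / 6884 = 3232 m³.
τ = V/Q = 3232/1920 = 1.683 d, or 40.40 h.

τ ≈ 40.4 h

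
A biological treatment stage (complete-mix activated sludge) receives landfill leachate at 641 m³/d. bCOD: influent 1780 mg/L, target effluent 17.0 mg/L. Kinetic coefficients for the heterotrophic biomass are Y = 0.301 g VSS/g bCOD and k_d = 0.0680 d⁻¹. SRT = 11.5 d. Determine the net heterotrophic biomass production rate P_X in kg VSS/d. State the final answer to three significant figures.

P_X ≈ 191 kg VSS/d

The observed yield is Y_obs = Y/(1 + k_d·θ_c) = 0.301 / (1 + 0.0680 × 11.5) = 0.301 / 1.782 = 0.1689 g VSS per g bCOD removed.
ΔS = 1780 − 17.0 = 1763 mg/L, so the substrate removal rate is 641 × 1763/1000 = 1130 kg bCOD/d.
P_X = Y_obs · Q(S₀ − S) = 0.1689 × 1130 = 190.9 kg VSS/d.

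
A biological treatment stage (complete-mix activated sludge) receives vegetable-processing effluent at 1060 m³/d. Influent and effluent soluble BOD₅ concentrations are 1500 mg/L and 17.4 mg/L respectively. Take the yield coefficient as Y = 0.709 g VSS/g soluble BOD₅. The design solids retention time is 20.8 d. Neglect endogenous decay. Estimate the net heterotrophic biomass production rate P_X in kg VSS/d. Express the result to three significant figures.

P_X ≈ 1110 kg VSS/d

No decay correction is needed, so Y_obs = Y = 0.709.
ΔS = 1500 − 17.4 = 1483 mg/L, so the substrate removal rate is 1060 × 1483/1000 = 1572 kg soluble BOD₅/d.
Net biomass production P_X = Y_obs × Q·(S₀ − S) = 0.7090 × 1572 = 1114 kg VSS/d.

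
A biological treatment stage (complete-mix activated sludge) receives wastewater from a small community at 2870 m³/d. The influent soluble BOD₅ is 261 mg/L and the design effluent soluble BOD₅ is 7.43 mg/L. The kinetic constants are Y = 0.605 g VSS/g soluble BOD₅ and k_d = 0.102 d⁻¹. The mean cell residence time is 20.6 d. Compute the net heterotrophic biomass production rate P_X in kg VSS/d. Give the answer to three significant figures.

P_X ≈ 142 kg VSS/d

Observed yield with endogenous decay: Y_obs = Y / (1 + k_d·θ_c) = 0.605 / (1 + 0.102 × 20.6) = 0.605 / 3.101 = 0.1951 g VSS/g soluble BOD₅.
ΔS = 261 − 7.43 = 253.6 mg/L, so the substrate removal rate is 2870 × 253.6/1000 = 727.7 kg soluble BOD₅/d.
So the net sludge growth is P_X = 0.1951 × 727.7 = 142.0 kg VSS/d.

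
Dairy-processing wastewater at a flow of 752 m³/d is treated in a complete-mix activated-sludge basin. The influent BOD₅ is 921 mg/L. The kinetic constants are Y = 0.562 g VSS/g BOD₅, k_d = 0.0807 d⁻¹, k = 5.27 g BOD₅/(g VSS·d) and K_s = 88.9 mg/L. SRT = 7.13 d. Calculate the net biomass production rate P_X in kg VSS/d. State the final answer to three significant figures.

From the Monod/SRT balance for a CMAS, S = K_s·(1+k_d θ_c)/[θ_c·(Y k − k_d) − 1] = 88.9 × (1 + 0.0807 × 7.13) / [7.13 × (0.562 × 5.27 − 0.0807) − 1] = 140.1 / 19.54 = 7.167 mg/L.
The observed yield is Y_obs = Y/(1 + k_d·θ_c) = 0.562 / (1 + 0.0807 × 7.13) = 0.562 / 1.575 = 0.3567 g VSS per g BOD₅ removed.
Mass of BOD₅ removed per day: Q(S₀ − S) = 752 × 913.8 g/m³ = 687.2 kg/d.
So the net sludge growth is P_X = 0.3567 × 687.2 = 245.1 kg VSS/d.

P_X ≈ 245 kg VSS/d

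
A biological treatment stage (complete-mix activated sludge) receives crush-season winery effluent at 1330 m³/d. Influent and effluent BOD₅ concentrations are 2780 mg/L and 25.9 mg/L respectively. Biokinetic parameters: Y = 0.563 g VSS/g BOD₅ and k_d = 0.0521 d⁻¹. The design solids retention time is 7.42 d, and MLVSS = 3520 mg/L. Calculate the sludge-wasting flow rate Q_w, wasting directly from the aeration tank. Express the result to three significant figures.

Q_w ≈ 423 m³/d

Steady-state biomass mass balance: V·X·(1 + k_d·θ_c) = Y·Q·(S₀ − S)·θ_c, so V = 0.563 × 1330 × (2780 − 25.9) × 7.42 / [3520 × (1 + 0.0521 × 7.42)] = 1.53×10^7 / 4881 = 3135 m³.
With mixed-liquor wasting, θ_c = V/Q_w, so Q_w = V/θ_c = 3135/7.42 = 422.5 m³/d.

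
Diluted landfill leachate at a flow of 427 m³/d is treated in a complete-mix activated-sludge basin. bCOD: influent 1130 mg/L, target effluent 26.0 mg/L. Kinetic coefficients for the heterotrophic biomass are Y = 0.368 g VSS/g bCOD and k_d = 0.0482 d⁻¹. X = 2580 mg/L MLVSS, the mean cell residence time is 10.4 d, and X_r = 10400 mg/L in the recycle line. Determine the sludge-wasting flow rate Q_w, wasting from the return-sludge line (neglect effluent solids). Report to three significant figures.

Q_w ≈ 11.1 m³/d

Steady-state biomass mass balance: V·X·(1 + k_d·θ_c) = Y·Q·(S₀ − S)·θ_c, so V = 0.368 × 427 × (1130 − 26.0) × 10.4 / [2580 × (1 + 0.0482 × 10.4)] = 1.8×10^6 / 3873 = 465.8 m³.
θ_c = V·X/(Q_w·X_r) when wasting from the recycle, so Q_w = V·X/(θ_c·X_r) = 465.8 × 2580 / (10.4 × 10400) = 11.11 m³/d.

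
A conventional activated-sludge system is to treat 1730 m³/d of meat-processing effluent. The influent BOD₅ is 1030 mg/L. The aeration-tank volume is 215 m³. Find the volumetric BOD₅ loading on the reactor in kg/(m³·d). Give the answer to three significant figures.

Volumetric loading L_v = Q·S₀ / V = 1730 × 1030 g/m³ / 215.0 m³ = 8288 g/(m³·d) = 8.288 kg BOD₅/(m³·d).

L_v ≈ 8.29 kg BOD₅/(m³·d)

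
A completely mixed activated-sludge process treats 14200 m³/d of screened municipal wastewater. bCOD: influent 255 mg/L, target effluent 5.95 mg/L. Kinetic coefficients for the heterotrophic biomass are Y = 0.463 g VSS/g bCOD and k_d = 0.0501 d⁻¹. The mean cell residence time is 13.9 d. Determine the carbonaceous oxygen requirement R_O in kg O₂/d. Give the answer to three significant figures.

The observed yield is Y_obs = Y/(1 + k_d·θ_c) = 0.463 / (1 + 0.0501 × 13.9) = 0.463 / 1.696 = 0.2729 g VSS per g bCOD removed.
Q·(S₀ − S) = 14200 × (255 − 5.95) × 10⁻³ = 3537 kg/d removed.
Biomass synthesised: P_X = Y_obs × 3537 = 965.2 kg VSS/d.
R_O = Q·ΔS − 1.42 P_X = 3537 − 1371 = 2166 kg O₂/d.

R_O ≈ 2170 kg O₂/d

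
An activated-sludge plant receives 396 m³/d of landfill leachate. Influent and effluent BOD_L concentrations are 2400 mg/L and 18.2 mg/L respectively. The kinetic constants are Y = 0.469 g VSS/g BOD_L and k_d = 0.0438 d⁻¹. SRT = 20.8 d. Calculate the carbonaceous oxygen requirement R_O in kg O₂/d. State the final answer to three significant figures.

Observed yield with endogenous decay: Y_obs = Y / (1 + k_d·θ_c) = 0.469 / (1 + 0.0438 × 20.8) = 0.469 / 1.911 = 0.2454 g VSS/g BOD_L.
Substrate removed = Q·(S₀ − S) = 396 m³/d × (2400 − 18.2) g/m³ = 9.43×10^5 g/d = 943.2 kg/d.
Biomass synthesised: P_X = Y_obs × 943.2 = 231.5 kg VSS/d.
R_O = Q·ΔS − 1.42 P_X = 943.2 − 328.7 = 614.5 kg O₂/d.

R_O ≈ 614 kg O₂/d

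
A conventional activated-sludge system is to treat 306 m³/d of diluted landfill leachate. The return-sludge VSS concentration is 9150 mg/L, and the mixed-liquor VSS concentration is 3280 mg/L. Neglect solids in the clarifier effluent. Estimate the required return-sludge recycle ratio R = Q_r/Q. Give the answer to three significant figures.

R ≈ 0.559

Solids balance on the clarifier gives (1+R)X = R·X_r, so R = X/(X_r − X) = 3280 / (9150 − 3280) = 0.5588.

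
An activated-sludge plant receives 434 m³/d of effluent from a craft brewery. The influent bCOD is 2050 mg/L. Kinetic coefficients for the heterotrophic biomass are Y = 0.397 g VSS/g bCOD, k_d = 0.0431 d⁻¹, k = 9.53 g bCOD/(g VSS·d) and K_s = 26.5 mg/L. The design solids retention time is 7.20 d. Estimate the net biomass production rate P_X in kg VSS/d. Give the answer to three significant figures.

P_X ≈ 269 kg VSS/d

Effluent substrate depends only on kinetics and SRT: S = K_s(1 + k_d θ_c) / [θ_c(Yk − k_d) − 1] = 26.5 × (1 + 0.0431 × 7.20) / [7.20 × (0.397 × 9.53 − 0.0431) − 1] = 34.72 / 25.93 = 1.339 mg/L.
Y_obs = Y / (1 + k_d θ_c) = 0.397 / (1 + 0.0431 × 7.20) = 0.397 / 1.310 = 0.3030.
Q·(S₀ − S) = 434 × (2050 − 1.34) × 10⁻³ = 889.1 kg/d removed.
Net biomass production P_X = Y_obs × Q·(S₀ − S) = 0.3030 × 889.1 = 269.4 kg VSS/d.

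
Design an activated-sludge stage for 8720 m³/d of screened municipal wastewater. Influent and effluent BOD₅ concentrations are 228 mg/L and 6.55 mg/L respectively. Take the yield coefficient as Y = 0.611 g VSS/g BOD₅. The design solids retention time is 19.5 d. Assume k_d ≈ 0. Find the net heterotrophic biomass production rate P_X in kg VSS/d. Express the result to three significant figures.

With endogenous decay neglected, the observed yield equals the true yield: Y_obs = Y = 0.611 g VSS/g BOD₅.
ΔS = 228 − 6.55 = 221.4 mg/L, so the substrate removal rate is 8720 × 221.4/1000 = 1931 kg BOD₅/d.
P_X = Y_obs · Q(S₀ − S) = 0.6110 × 1931 = 1180 kg VSS/d.

P_X ≈ 1180 kg VSS/d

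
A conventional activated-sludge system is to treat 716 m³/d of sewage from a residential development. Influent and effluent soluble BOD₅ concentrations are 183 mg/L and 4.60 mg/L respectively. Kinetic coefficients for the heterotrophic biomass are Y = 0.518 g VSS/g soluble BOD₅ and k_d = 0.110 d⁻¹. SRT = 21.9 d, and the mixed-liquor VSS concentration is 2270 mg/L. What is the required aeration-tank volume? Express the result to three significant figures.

V ≈ 187 m³

Steady-state biomass mass balance: V·X·(1 + k_d·θ_c) = Y·Q·(S₀ − S)·θ_c, so V = 0.518 × 716 × (183 − 4.60) × 21.9 / [2270 × (1 + 0.110 × 21.9)] = 1.45×10^6 / 7738 = 187.3 m³.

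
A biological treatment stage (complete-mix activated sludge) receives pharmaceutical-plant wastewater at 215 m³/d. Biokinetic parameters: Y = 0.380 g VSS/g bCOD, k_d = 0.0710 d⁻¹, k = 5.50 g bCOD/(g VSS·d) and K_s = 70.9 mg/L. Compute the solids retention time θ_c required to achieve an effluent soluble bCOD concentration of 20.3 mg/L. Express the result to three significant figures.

At the target effluent, Y k S/(K_s+S) = 0.380×5.50×20.3/91.20 = 0.4652 d⁻¹.
1/θ_c = 0.4652 − 0.0710 = 0.3942 d⁻¹, so θ_c = 2.537 d.

θ_c ≈ 2.54 d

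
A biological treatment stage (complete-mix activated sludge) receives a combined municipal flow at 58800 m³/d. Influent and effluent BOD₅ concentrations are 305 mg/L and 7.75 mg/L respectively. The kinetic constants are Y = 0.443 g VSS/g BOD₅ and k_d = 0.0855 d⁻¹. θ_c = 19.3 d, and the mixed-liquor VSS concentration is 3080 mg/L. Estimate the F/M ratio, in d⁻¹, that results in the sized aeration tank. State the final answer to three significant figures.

F/M ≈ 0.318 d⁻¹

Steady-state biomass mass balance: V·X·(1 + k_d·θ_c) = Y·Q·(S₀ − S)·θ_c, so V = 0.443 × 58800 × (305 − 7.75) × 19.3 / [3080 × (1 + 0.0855 × 19.3)] = 1.49×10^8 / 8162 = 18308 m³.
F/M = applied load / biomass = Q·S₀/(V·X) = 58800 × 305 / (18308 × 3080) = 0.3180 d⁻¹.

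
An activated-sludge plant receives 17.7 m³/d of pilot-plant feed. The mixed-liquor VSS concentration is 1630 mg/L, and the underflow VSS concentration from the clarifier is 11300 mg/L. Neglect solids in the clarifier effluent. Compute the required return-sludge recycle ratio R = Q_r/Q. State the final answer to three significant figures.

R ≈ 0.169

Mass balance around the secondary clarifier (neglecting effluent solids): R = X / (X_r − X) = 1630 / (11300 − 1630) = 0.1686.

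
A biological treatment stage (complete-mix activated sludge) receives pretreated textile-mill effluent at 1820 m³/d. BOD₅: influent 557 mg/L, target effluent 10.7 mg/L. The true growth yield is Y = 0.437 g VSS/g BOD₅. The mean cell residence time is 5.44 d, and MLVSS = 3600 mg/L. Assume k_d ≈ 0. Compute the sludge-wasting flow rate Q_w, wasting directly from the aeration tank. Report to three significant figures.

Q_w ≈ 121 m³/d

V·X = Y·Q·ΔS·θ_c gives V = 0.437 × 1820 × (557 − 10.7) × 5.44 / 3600 = 656.6 m³.
With mixed-liquor wasting, θ_c = V/Q_w, so Q_w = V/θ_c = 656.6/5.44 = 120.7 m³/d.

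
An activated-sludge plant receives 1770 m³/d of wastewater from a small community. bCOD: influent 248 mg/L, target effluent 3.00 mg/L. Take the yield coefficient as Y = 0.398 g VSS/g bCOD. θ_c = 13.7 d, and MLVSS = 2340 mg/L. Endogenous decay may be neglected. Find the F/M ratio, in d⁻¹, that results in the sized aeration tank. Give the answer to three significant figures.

F/M ≈ 0.186 d⁻¹

Biomass mass balance (decay neglected): V·X = Y·Q·(S₀ − S)·θ_c, so V = 0.398 × 1770 × (248 − 3.00) × 13.7 / 2340 = 1010 m³.
F/M = applied load / biomass = Q·S₀/(V·X) = 1770 × 248 / (1010 × 2340) = 0.1856 d⁻¹.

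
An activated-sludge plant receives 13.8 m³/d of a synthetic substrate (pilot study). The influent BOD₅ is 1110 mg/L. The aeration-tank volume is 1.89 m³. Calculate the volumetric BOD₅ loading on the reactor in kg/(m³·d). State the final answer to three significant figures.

L_v ≈ 8.10 kg BOD₅/(m³·d)

Volumetric loading L_v = Q·S₀ / V = 13.8 × 1110 g/m³ / 1.890 m³ = 8105 g/(m³·d) = 8.105 kg BOD₅/(m³·d).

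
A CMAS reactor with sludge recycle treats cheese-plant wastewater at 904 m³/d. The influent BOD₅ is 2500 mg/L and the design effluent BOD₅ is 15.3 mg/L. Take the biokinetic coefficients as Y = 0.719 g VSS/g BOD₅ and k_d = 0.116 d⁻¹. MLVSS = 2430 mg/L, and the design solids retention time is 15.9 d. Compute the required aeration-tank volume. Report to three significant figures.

Steady-state biomass mass balance: V·X·(1 + k_d·θ_c) = Y·Q·(S₀ − S)·θ_c, so V = 0.719 × 904 × (2500 − 15.3) × 15.9 / [2430 × (1 + 0.116 × 15.9)] = 2.57×10^7 / 6912 = 3715 m³.

V ≈ 3720 m³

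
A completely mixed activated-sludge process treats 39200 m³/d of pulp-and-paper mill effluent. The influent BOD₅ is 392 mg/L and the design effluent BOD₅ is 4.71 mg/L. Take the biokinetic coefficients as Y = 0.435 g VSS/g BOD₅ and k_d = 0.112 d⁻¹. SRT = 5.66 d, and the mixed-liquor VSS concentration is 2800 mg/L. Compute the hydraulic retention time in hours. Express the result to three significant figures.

Rearranging the biomass balance for a CMAS with decay, V = Y·Q·ΔS·θ_c / [X·(1+k_d θ_c)] = 0.435 × 39200 × (392 − 4.71) × 5.66 / [2800 × (1 + 0.112 × 5.66)] = 3.74×10^7 / 4575 = 8170 m³.
HRT = V/Q = 8170 m³ / 39200 m³·d⁻¹ = 0.2084 d × 24 = 5.002 h.

τ ≈ 5.00 h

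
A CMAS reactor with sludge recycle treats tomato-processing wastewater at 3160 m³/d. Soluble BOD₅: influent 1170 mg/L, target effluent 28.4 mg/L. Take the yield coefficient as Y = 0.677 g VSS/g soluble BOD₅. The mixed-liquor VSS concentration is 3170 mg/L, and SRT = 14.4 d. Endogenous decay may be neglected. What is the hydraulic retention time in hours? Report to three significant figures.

τ ≈ 84.3 h

V·X = Y·Q·ΔS·θ_c gives V = 0.677 × 3160 × (1170 − 28.4) × 14.4 / 3170 = 11094 m³.
τ = V/Q = 11094/3160 = 3.511 d, or 84.26 h.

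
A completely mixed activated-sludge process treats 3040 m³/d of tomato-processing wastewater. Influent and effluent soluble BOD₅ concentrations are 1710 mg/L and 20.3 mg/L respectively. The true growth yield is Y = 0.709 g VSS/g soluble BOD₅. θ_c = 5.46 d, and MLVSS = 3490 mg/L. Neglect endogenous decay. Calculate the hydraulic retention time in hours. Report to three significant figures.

Biomass mass balance (decay neglected): V·X = Y·Q·(S₀ − S)·θ_c, so V = 0.709 × 3040 × (1710 − 20.3) × 5.46 / 3490 = 5698 m³.
τ = V/Q = 5698/3040 = 1.874 d, or 44.98 h.

τ ≈ 45.0 h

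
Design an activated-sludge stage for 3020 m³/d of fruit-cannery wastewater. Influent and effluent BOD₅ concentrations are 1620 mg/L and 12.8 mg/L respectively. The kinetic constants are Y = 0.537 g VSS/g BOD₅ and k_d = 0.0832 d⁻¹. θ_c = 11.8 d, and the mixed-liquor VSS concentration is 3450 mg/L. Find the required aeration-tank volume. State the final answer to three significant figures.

V ≈ 4500 m³

Steady-state biomass mass balance: V·X·(1 + k_d·θ_c) = Y·Q·(S₀ − S)·θ_c, so V = 0.537 × 3020 × (1620 − 12.8) × 11.8 / [3450 × (1 + 0.0832 × 11.8)] = 3.08×10^7 / 6837 = 4498 m³.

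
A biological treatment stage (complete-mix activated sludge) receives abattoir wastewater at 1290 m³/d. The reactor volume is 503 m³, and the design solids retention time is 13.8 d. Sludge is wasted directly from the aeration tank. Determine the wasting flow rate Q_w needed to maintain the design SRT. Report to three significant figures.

For wasting at MLVSS concentration, Q_w = V/θ_c = 503.0/13.8 = 36.45 m³/d.

Q_w ≈ 36.4 m³/d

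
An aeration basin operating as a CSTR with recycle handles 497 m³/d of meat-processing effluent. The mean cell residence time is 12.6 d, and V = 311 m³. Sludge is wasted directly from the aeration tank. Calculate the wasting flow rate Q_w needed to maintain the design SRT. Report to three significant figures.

With mixed-liquor wasting, θ_c = V/Q_w, so Q_w = V/θ_c = 311.0/12.6 = 24.68 m³/d.

Q_w ≈ 24.7 m³/d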